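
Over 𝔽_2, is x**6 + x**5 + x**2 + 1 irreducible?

No

Write g(x) = x**6 + x**5 + x**2 + 1.
Check for roots in 𝔽_2: g(0) = 1; g(1) = 0 → root.
g(1) = 0, so (x − 1) divides g(x); g is reducible.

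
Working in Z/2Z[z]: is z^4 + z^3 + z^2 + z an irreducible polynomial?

Write g(z) = z^4 + z^3 + z^2 + z.
Check for roots in Z/2Z: g(0) = 0 → root; g(1) = 0 → root.
g(0) = 0, so (z) divides g(z); g is reducible.

No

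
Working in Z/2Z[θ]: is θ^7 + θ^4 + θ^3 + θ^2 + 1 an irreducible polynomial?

Yes

Write P(θ) = θ^7 + θ^4 + θ^3 + θ^2 + 1.
Check for roots in Z/2Z: P(0) = 1; P(1) = 1.
No roots, so no linear factors.
Monic irreducibles of degree 2 over GF(2): θ^2 + θ + 1.
None of them divide P (all give nonzero remainder).
Monic irreducibles of degree 3 over GF(2): θ^3 + θ + 1, θ^3 + θ^2 + 1.
None of them divide P (all give nonzero remainder).
No irreducible factor of degree ≤ 3 exists, so P is irreducible over GF(2).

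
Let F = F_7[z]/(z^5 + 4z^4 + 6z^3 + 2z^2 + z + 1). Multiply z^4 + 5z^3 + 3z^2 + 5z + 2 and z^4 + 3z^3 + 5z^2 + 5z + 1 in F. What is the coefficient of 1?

2

Multiply in F_7[z]: (z^4 + 5z^3 + 3z^2 + 5z + 2)·(z^4 + 3z^3 + 5z^2 + 5z + 1) = z^8 + z^7 + 2z^6 + 2z^5 + 2z^4 + 2z^3 + 3z^2 + z + 2.
Reduce using z^5 ≡ 3z^4 + z^3 + 5z^2 + 6z + 6 (mod z^5 + 4z^4 + 6z^3 + 2z^2 + z + 1).
Reduced: z^4 + 2z^3 + 5z^2 + 2.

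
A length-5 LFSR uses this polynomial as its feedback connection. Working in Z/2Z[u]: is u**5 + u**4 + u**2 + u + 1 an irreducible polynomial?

Write f(u) = u**5 + u**4 + u**2 + u + 1.
Check for roots in Z/2Z: f(0) = 1; f(1) = 1.
No roots, so no linear factors.
Monic irreducibles of degree 2 over GF(2): u**2 + u + 1.
None of them divide f (all give nonzero remainder).
No irreducible factor of degree ≤ 2 exists, so f is irreducible over GF(2).

Yes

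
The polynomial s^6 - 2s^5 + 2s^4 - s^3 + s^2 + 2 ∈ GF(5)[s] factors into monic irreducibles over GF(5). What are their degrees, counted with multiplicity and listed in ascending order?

1, 2, 3

Write f(s) = s^6 - 2s^5 + 2s^4 - s^3 + s^2 + 2.
Roots in GF(5): f(0) = 2; f(1) = 3; f(2) = 0 → root; f(3) = 4; f(4) = 4.
Linear factors from roots: (s - 2).
Complete factorization: f(s) = (s - 2)·(s^2 - 2)·(s^3 - s - 2).
Factor degrees with multiplicity: 1 + 2 + 3 = 6.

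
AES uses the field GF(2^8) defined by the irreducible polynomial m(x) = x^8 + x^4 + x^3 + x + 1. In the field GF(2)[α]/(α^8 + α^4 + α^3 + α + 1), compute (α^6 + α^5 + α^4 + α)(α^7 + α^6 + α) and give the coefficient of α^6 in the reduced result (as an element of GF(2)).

1

Multiply in GF(2)[α]: (α^6 + α^5 + α^4 + α)·(α^7 + α^6 + α) = α^13 + α^10 + α^8 + α^6 + α^5 + α^2.
Reduce using α^8 ≡ α^4 + α^3 + α + 1 (mod α^8 + α^4 + α^3 + α + 1).
Reduced: α^6 + α^4 + α^3 + α^2 + α.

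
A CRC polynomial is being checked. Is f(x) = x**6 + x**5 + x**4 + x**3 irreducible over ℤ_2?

Check for roots in ℤ_2: f(0) = 0 → root; f(1) = 0 → root.
f(0) = 0, so (x) divides f(x); f is reducible.

No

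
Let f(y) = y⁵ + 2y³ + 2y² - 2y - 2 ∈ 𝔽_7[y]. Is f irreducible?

Yes

Check for roots in 𝔽_7: f(0) = 5; f(1) = 1; f(2) = 1; f(3) = 6; f(4) = 5; f(5) = 4; f(6) = 6.
No roots, so no linear factors.
Degree-2 irreducible divisors: test the 21 monic irreducibles of degree 2 over GF(7).
None of them divide f (all give nonzero remainder).
No irreducible factor of degree ≤ 2 exists, so f is irreducible over GF(7).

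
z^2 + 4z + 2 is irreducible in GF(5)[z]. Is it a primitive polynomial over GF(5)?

Write f(z) = z^2 + 4z + 2.
|GF(5^2)^×| = 5^2 − 1 = 24. Prime factorization: 24 = 2^3·3.
f is primitive ⇔ z has order 24 in GF(5)[z]/(f), i.e. z^(24/q) ≠ 1 for each prime q | 24.
z^(12) mod f = 4.
z^(8) mod f = 2z + 1.
None equal 1, so z has full order 24; f is primitive.

Yes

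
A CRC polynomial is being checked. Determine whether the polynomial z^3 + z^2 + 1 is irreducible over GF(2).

Yes

Write f(z) = z^3 + z^2 + 1.
Check for roots in GF(2): f(0) = 1; f(1) = 1.
No roots. A degree-3 polynomial over a field with no linear factor is irreducible.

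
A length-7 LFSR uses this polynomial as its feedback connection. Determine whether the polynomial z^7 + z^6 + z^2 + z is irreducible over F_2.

Write h(z) = z^7 + z^6 + z^2 + z.
Check for roots in F_2: h(0) = 0 → root; h(1) = 0 → root.
h(0) = 0, so (z) divides h(z); h is reducible.

No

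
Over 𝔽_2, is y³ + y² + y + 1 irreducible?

No

Write P(y) = y³ + y² + y + 1.
Check for roots in 𝔽_2: P(0) = 1; P(1) = 0 → root.
P(1) = 0, so (y − 1) divides P(y); P is reducible.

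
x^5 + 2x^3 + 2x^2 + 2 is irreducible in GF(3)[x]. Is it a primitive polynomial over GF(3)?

No

Write f(x) = x^5 + 2x^3 + 2x^2 + 2.
|GF(3^5)^×| = 3^5 − 1 = 242. Prime factorization: 242 = 2·11^2.
f is primitive ⇔ x has order 242 in GF(3)[x]/(f), i.e. x^(242/q) ≠ 1 for each prime q | 242.
x^(121) mod f = 1
x^(22) mod f = x^2 + x + 2.
Since x^(121) = 1, the order of x divides 121 < 242; not primitive.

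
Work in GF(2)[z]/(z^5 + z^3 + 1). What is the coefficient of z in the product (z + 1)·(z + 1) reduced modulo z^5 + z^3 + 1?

0

Multiply in GF(2)[z]: (z + 1)·(z + 1) = z^2 + 1.
Reduced: z^2 + 1.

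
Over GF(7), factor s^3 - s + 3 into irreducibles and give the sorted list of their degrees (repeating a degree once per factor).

Write h(s) = s^3 - s + 3.
Linear factors from roots: (s + 3).
Complete factorization: h(s) = (s + 3)·(s^2 - 3s + 1).
Factor degrees with multiplicity: 1 + 2 = 3.

1, 2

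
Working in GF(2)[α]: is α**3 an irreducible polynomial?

No

Write f(α) = α**3.
Check for roots in GF(2): f(0) = 0 → root; f(1) = 1.
f(0) = 0, so (α) divides f(α); f is reducible.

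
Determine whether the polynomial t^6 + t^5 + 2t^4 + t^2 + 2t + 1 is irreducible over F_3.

Yes

Write P(t) = t^6 + t^5 + 2t^4 + t^2 + 2t + 1.
Check for roots in F_3: P(0) = 1; P(1) = 2; P(2) = 2.
No roots, so no linear factors.
Monic irreducibles of degree 2 over GF(3): t^2 + 1, t^2 + t + 2, t^2 + 2t + 2.
None of them divide P (all give nonzero remainder).
Degree-3 irreducible divisors: test the 8 monic irreducibles of degree 3 over GF(3).
None of them divide P (all give nonzero remainder).
No irreducible factor of degree ≤ 3 exists, so P is irreducible over GF(3).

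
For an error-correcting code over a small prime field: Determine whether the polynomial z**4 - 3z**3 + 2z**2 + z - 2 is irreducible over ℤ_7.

No

Write f(z) = z**4 - 3z**3 + 2z**2 + z - 2.
Check for roots in ℤ_7: f(0) = 5; f(1) = 6; f(2) = 0 → root; f(3) = 5; f(4) = 0 → root; f(5) = 2; f(6) = 3.
f(2) = 0, so (z − 2) divides f(z); f is reducible.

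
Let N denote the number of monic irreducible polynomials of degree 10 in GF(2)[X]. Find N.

By the necklace-counting formula, N_2(10) = (1/10) Σ_{d|10} μ(10/d)·2^d.
Divisors of 10: 1, 2, 5, 10; μ(10/d) for each: 1, -1, -1, 1.
Σ = 2^1 − 2^2 − 2^5 + 2^10 = 990.
N = 990/10 = 99.

99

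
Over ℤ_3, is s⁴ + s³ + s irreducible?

No

Write h(s) = s⁴ + s³ + s.
Check for roots in ℤ_3: h(0) = 0 → root; h(1) = 0 → root; h(2) = 2.
h(0) = 0, so (s) divides h(s); h is reducible.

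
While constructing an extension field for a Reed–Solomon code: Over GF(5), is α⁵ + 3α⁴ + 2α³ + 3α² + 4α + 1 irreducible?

Write P(α) = α⁵ + 3α⁴ + 2α³ + 3α² + 4α + 1.
Check for roots in GF(5): P(0) = 1; P(1) = 4; P(2) = 2; P(3) = 0 → root; P(4) = 0 → root.
P(3) = 0, so (α − 3) divides P(α); P is reducible.

No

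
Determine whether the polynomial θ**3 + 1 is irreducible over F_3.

Write m(θ) = θ**3 + 1.
Check for roots in F_3: m(0) = 1; m(1) = 2; m(2) = 0 → root.
m(2) = 0, so (θ − 2) divides m(θ); m is reducible.

No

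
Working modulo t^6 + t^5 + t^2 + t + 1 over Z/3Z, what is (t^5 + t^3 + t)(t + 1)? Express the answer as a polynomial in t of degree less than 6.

Multiply in Z/3Z[t]: (t^5 + t^3 + t)·(t + 1) = t^6 + t^5 + t^4 + t^3 + t^2 + t.
Reduce using t^6 ≡ 2t^5 + 2t^2 + 2t + 2 (mod t^6 + t^5 + t^2 + t + 1).
Reduced: t^4 + t^3 + 2.

t^4 + t^3 + 2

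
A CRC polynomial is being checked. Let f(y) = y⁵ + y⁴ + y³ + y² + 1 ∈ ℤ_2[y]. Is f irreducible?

Check for roots in ℤ_2: f(0) = 1; f(1) = 1.
No roots, so no linear factors.
Monic irreducibles of degree 2 over GF(2): y² + y + 1.
None of them divide f (all give nonzero remainder).
No irreducible factor of degree ≤ 2 exists, so f is irreducible over GF(2).

Yes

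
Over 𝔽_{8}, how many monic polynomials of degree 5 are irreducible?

Gauss's count: N_{8}(5) = (1/5) Σ_{d|5} μ(5/d)·8^d.
Divisors of 5: 1, 5; μ(5/d) for each: -1, 1.
Σ = − 8^1 + 8^5 = 32760.
N = 32760/5 = 6552.

6552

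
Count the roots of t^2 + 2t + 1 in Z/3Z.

Write P(t) = t^2 + 2t + 1.
Evaluate at each of the 3 elements of Z/3Z:
P(0) = 1; P(1) = 1; P(2) = 0 → root.
Roots: {2}.

1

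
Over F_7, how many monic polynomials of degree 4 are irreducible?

588

x^(7^4) − x is the product of all monic irreducibles of degree dividing 4; Möbius inversion gives N = (1/4) Σ μ(4/d)·7^d.
Divisors of 4: 1, 2, 4; μ(4/d) for each: 0, -1, 1.
Σ = − 7^2 + 7^4 = 2352.
N = 2352/4 = 588.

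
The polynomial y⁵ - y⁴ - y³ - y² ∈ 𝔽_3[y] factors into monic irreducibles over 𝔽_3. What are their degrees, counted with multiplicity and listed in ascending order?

1, 1, 3

Write g(y) = y⁵ - y⁴ - y³ - y².
Roots in 𝔽_3: g(0) = 0 → root; g(1) = 1; g(2) = 1.
Linear factors from roots: (y).
Complete factorization: g(y) = (y)^2·(y³ - y² - y - 1).
Factor degrees with multiplicity: 1 + 1 + 3 = 5.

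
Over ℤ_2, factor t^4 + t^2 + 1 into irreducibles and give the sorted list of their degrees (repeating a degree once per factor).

Write f(t) = t^4 + t^2 + 1.
Roots in ℤ_2: f(0) = 1; f(1) = 1.
Complete factorization: f(t) = (t^2 + t + 1)^2.
Factor degrees with multiplicity: 2 + 2 = 4.

2, 2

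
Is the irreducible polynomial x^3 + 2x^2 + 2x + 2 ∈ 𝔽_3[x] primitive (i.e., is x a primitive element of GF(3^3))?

Write f(x) = x^3 + 2x^2 + 2x + 2.
|GF(3^3)^×| = 3^3 − 1 = 26. Prime factorization: 26 = 2·13.
f is primitive ⇔ x has order 26 in GF(3)[x]/(f), i.e. x^(26/q) ≠ 1 for each prime q | 26.
x^(13) mod f = 1
x^(2) mod f = x^2.
Since x^(13) = 1, the order of x divides 13 < 26; not primitive.

No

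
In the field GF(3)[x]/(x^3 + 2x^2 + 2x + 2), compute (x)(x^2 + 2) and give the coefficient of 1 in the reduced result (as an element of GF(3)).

1

Multiply in GF(3)[x]: (x)·(x^2 + 2) = x^3 + 2x.
Reduce using x^3 ≡ x^2 + x + 1 (mod x^3 + 2x^2 + 2x + 2).
Reduced: x^2 + 1.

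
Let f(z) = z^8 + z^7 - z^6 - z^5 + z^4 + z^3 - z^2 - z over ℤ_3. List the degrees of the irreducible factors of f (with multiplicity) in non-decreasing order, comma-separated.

Roots in ℤ_3: f(0) = 0 → root; f(1) = 0 → root; f(2) = 0 → root.
Linear factors from roots: (z), (z - 1), (z + 1).
Complete factorization: f(z) = (z)·(z - 1)·(z + 1)^2·(z^2 + z - 1)·(z^2 - z - 1).
Factor degrees with multiplicity: 1 + 1 + 1 + 1 + 2 + 2 = 8.

1, 1, 1, 1, 2, 2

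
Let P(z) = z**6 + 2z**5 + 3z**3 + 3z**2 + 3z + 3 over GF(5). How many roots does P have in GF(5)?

2

Evaluate at each of the 5 elements of GF(5):
P(0) = 3; P(1) = 0 → root; P(2) = 3; P(3) = 0 → root; P(4) = 4.
Roots: {1, 3}.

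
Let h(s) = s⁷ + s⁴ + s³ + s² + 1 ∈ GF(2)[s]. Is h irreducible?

Check for roots in GF(2): h(0) = 1; h(1) = 1.
No roots, so no linear factors.
Monic irreducibles of degree 2 over GF(2): s² + s + 1.
None of them divide h (all give nonzero remainder).
Monic irreducibles of degree 3 over GF(2): s³ + s + 1, s³ + s² + 1.
None of them divide h (all give nonzero remainder).
No irreducible factor of degree ≤ 3 exists, so h is irreducible over GF(2).

Yes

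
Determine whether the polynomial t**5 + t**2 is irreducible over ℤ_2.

No

Write g(t) = t**5 + t**2.
Check for roots in ℤ_2: g(0) = 0 → root; g(1) = 0 → root.
g(0) = 0, so (t) divides g(t); g is reducible.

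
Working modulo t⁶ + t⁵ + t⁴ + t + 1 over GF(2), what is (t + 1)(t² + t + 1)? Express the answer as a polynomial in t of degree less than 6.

t^3 + 1

Multiply in GF(2)[t]: (t + 1)·(t² + t + 1) = t³ + 1.
Reduced: t³ + 1.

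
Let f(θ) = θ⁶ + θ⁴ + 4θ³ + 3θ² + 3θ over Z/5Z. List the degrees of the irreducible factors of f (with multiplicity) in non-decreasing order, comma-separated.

1, 1, 2, 2

Roots in Z/5Z: f(0) = 0 → root; f(1) = 2; f(2) = 0 → root; f(3) = 4; f(4) = 3.
Linear factors from roots: (θ), (θ + 3).
Complete factorization: f(θ) = (θ)·(θ + 3)·(θ² + 2)·(θ² + 2θ + 3).
Factor degrees with multiplicity: 1 + 1 + 2 + 2 = 6.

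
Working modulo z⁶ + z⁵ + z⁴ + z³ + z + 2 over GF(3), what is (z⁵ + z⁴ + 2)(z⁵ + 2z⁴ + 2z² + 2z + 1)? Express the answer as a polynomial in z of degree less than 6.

2z^5 + z^4 + z + 2

Multiply in GF(3)[z]: (z⁵ + z⁴ + 2)·(z⁵ + 2z⁴ + 2z² + 2z + 1) = z¹⁰ + 2z⁸ + 2z⁷ + z⁶ + 2z⁵ + 2z⁴ + z² + z + 2.
Reduce using z⁶ ≡ 2z⁵ + 2z⁴ + 2z³ + 2z + 1 (mod z⁶ + z⁵ + z⁴ + z³ + z + 2).
Reduced: 2z⁵ + z⁴ + z + 2.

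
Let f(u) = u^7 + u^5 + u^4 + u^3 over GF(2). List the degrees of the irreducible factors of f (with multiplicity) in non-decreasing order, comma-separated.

1, 1, 1, 1, 3

Roots in GF(2): f(0) = 0 → root; f(1) = 0 → root.
Linear factors from roots: (u), (u + 1).
Complete factorization: f(u) = (u + 1)·(u)^3·(u^3 + u^2 + 1).
Factor degrees with multiplicity: 1 + 1 + 1 + 1 + 3 = 7.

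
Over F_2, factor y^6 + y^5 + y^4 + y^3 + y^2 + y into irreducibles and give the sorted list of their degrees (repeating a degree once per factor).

Write f(y) = y^6 + y^5 + y^4 + y^3 + y^2 + y.
Roots in F_2: f(0) = 0 → root; f(1) = 0 → root.
Linear factors from roots: (y), (y + 1).
Complete factorization: f(y) = (y)·(y + 1)·(y^2 + y + 1)^2.
Factor degrees with multiplicity: 1 + 1 + 2 + 2 = 6.

1, 1, 2, 2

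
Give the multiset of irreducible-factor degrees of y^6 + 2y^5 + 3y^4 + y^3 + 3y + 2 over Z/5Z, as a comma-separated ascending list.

Write g(y) = y^6 + 2y^5 + 3y^4 + y^3 + 3y + 2.
Roots in Z/5Z: g(0) = 2; g(1) = 2; g(2) = 2; g(3) = 1; g(4) = 0 → root.
Linear factors from roots: (y + 1).
Complete factorization: g(y) = (y + 1)·(y^2 + 2y + 4)·(y^3 + 4y^2 + 3).
Factor degrees with multiplicity: 1 + 2 + 3 = 6.

1, 2, 3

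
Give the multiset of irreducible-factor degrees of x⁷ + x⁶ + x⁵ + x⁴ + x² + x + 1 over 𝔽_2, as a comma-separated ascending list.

7

Write f(x) = x⁷ + x⁶ + x⁵ + x⁴ + x² + x + 1.
Roots in 𝔽_2: f(0) = 1; f(1) = 1.
Complete factorization: f(x) = (x⁷ + x⁶ + x⁵ + x⁴ + x² + x + 1).
Factor degrees with multiplicity: 7 = 7.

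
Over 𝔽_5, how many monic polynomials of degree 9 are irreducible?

217000

The number of monic irreducibles of degree 9 over GF(5) is (1/9)·Σ_{d∣9} μ(9/d) 5^d.
Divisors of 9: 1, 3, 9; μ(9/d) for each: 0, -1, 1.
Σ = − 5^3 + 5^9 = 1953000.
N = 1953000/9 = 217000.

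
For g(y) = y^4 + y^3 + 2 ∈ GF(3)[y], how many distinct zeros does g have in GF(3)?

0

Evaluate at each of the 3 elements of GF(3):
g(0) = 2; g(1) = 1; g(2) = 2.
No element is a root.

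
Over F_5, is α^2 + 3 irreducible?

Write f(α) = α^2 + 3.
Check for roots in F_5: f(0) = 3; f(1) = 4; f(2) = 2; f(3) = 2; f(4) = 4.
No roots. A degree-2 polynomial over a field with no linear factor is irreducible.

Yes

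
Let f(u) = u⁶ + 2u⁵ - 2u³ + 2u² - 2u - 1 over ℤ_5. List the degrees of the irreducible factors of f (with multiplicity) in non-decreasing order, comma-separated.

Roots in ℤ_5: f(0) = 4; f(1) = 0 → root; f(2) = 0 → root; f(3) = 2; f(4) = 4.
Linear factors from roots: (u - 1), (u - 2).
Complete factorization: f(u) = (u - 2)·(u - 1)·(u² + 2u - 2)·(u² - 2u - 1).
Factor degrees with multiplicity: 1 + 1 + 2 + 2 = 6.

1, 1, 2, 2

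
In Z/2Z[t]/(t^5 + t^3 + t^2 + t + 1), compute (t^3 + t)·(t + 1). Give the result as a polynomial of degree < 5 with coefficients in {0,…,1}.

t^4 + t^3 + t^2 + t

Multiply in Z/2Z[t]: (t^3 + t)·(t + 1) = t^4 + t^3 + t^2 + t.
Reduced: t^4 + t^3 + t^2 + t.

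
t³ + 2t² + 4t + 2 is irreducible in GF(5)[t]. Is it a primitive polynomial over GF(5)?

Write f(t) = t³ + 2t² + 4t + 2.
|GF(5^3)^×| = 5^3 − 1 = 124. Prime factorization: 124 = 2^2·31.
f is primitive ⇔ t has order 124 in GF(5)[t]/(f), i.e. t^(124/q) ≠ 1 for each prime q | 124.
t^(62) mod f = 4.
t^(4) mod f = t + 4.
None equal 1, so t has full order 124; f is primitive.

Yes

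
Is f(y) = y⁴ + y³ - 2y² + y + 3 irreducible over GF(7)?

Check for roots in GF(7): f(0) = 3; f(1) = 4; f(2) = 0 → root; f(3) = 5; f(4) = 1; f(5) = 1; f(6) = 0 → root.
f(2) = 0, so (y − 2) divides f(y); f is reducible.

No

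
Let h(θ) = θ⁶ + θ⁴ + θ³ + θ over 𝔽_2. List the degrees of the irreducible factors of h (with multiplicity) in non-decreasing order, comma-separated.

Roots in 𝔽_2: h(0) = 0 → root; h(1) = 0 → root.
Linear factors from roots: (θ), (θ + 1).
Complete factorization: h(θ) = (θ)·(θ + 1)^3·(θ² + θ + 1).
Factor degrees with multiplicity: 1 + 1 + 1 + 1 + 2 = 6.

1, 1, 1, 1, 2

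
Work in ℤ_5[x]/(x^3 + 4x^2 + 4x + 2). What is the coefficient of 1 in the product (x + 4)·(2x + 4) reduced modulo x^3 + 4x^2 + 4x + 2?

Multiply in ℤ_5[x]: (x + 4)·(2x + 4) = 2x^2 + 2x + 1.
Reduced: 2x^2 + 2x + 1.

1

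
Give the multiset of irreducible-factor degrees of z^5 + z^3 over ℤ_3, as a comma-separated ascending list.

1, 1, 1, 2

Write g(z) = z^5 + z^3.
Roots in ℤ_3: g(0) = 0 → root; g(1) = 2; g(2) = 1.
Linear factors from roots: (z).
Complete factorization: g(z) = (z)^3·(z^2 + 1).
Factor degrees with multiplicity: 1 + 1 + 1 + 2 = 5.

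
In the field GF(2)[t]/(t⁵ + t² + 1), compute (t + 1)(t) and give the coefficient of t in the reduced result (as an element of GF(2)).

1

Multiply in GF(2)[t]: (t + 1)·(t) = t² + t.
Reduced: t² + t.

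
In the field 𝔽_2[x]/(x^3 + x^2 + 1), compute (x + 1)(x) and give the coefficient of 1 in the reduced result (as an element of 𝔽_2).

Multiply in 𝔽_2[x]: (x + 1)·(x) = x^2 + x.
Reduced: x^2 + x.

0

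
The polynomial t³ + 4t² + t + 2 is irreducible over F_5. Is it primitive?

Yes

Write f(t) = t³ + 4t² + t + 2.
|GF(5^3)^×| = 5^3 − 1 = 124. Prime factorization: 124 = 2^2·31.
f is primitive ⇔ t has order 124 in GF(5)[t]/(f), i.e. t^(124/q) ≠ 1 for each prime q | 124.
t^(62) mod f = 4.
t^(4) mod f = 2t + 3.
None equal 1, so t has full order 124; f is primitive.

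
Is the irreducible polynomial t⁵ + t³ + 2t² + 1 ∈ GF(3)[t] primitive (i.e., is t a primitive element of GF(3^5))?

Write f(t) = t⁵ + t³ + 2t² + 1.
|GF(3^5)^×| = 3^5 − 1 = 242. Prime factorization: 242 = 2·11^2.
f is primitive ⇔ t has order 242 in GF(3)[t]/(f), i.e. t^(242/q) ≠ 1 for each prime q | 242.
t^(121) mod f = 2.
t^(22) mod f = t⁴ + 2t² + t + 2.
None equal 1, so t has full order 242; f is primitive.

Yes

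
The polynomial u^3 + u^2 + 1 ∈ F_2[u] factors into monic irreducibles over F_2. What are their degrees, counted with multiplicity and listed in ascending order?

3

Write g(u) = u^3 + u^2 + 1.
Roots in F_2: g(0) = 1; g(1) = 1.
Complete factorization: g(u) = (u^3 + u^2 + 1).
Factor degrees with multiplicity: 3 = 3.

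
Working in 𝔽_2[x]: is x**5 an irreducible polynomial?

No

Write h(x) = x**5.
Check for roots in 𝔽_2: h(0) = 0 → root; h(1) = 1.
h(0) = 0, so (x) divides h(x); h is reducible.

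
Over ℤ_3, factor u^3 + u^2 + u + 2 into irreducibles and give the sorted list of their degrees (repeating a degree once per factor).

Write h(u) = u^3 + u^2 + u + 2.
Roots in ℤ_3: h(0) = 2; h(1) = 2; h(2) = 1.
Complete factorization: h(u) = (u^3 + u^2 + u + 2).
Factor degrees with multiplicity: 3 = 3.

3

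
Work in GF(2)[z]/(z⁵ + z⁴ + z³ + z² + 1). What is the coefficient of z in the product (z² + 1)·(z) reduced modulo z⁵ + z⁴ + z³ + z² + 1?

1

Multiply in GF(2)[z]: (z² + 1)·(z) = z³ + z.
Reduced: z³ + z.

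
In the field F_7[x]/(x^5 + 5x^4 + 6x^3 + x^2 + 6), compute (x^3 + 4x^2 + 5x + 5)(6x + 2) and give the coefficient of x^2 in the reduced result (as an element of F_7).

3

Multiply in F_7[x]: (x^3 + 4x^2 + 5x + 5)·(6x + 2) = 6x^4 + 5x^3 + 3x^2 + 5x + 3.
Reduced: 6x^4 + 5x^3 + 3x^2 + 5x + 3.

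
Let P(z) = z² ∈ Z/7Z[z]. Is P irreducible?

Check for roots in Z/7Z: P(0) = 0 → root; P(1) = 1; P(2) = 4; P(3) = 2; P(4) = 2; P(5) = 4; P(6) = 1.
P(0) = 0, so (z) divides P(z); P is reducible.

No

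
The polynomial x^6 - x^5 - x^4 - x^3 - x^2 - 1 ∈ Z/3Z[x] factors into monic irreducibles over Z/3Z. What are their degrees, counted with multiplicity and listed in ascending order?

Write h(x) = x^6 - x^5 - x^4 - x^3 - x^2 - 1.
Roots in Z/3Z: h(0) = 2; h(1) = 2; h(2) = 0 → root.
Linear factors from roots: (x + 1).
Complete factorization: h(x) = (x + 1)·(x^2 - x - 1)·(x^3 - x^2 + x + 1).
Factor degrees with multiplicity: 1 + 2 + 3 = 6.

1, 2, 3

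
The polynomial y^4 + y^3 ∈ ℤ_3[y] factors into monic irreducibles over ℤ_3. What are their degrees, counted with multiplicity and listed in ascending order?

Write h(y) = y^4 + y^3.
Roots in ℤ_3: h(0) = 0 → root; h(1) = 2; h(2) = 0 → root.
Linear factors from roots: (y), (y + 1).
Complete factorization: h(y) = (y + 1)·(y)^3.
Factor degrees with multiplicity: 1 + 1 + 1 + 1 = 4.

1, 1, 1, 1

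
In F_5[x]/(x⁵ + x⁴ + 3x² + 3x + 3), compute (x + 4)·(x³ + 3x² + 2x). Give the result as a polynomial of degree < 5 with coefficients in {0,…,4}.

x^4 + 2x^3 + 4x^2 + 3x

Multiply in F_5[x]: (x + 4)·(x³ + 3x² + 2x) = x⁴ + 2x³ + 4x² + 3x.
Reduced: x⁴ + 2x³ + 4x² + 3x.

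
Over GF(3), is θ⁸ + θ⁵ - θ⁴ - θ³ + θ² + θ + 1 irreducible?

Write h(θ) = θ⁸ + θ⁵ - θ⁴ - θ³ + θ² + θ + 1.
Check for roots in GF(3): h(0) = 1; h(1) = 0 → root; h(2) = 1.
h(1) = 0, so (θ − 1) divides h(θ); h is reducible.

No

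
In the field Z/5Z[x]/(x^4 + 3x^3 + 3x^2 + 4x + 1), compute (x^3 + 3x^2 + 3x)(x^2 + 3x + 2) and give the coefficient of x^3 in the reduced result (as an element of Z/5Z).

2

Multiply in Z/5Z[x]: (x^3 + 3x^2 + 3x)·(x^2 + 3x + 2) = x^5 + x^4 + 4x^3 + x.
Reduce using x^4 ≡ 2x^3 + 2x^2 + x + 4 (mod x^4 + 3x^3 + 3x^2 + 4x + 1).
Reduced: 2x^3 + 2x^2 + 3x + 2.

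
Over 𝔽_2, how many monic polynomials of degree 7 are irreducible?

18

Gauss's count: N_{2}(7) = (1/7) Σ_{d|7} μ(7/d)·2^d.
Divisors of 7: 1, 7; μ(7/d) for each: -1, 1.
Σ = − 2^1 + 2^7 = 126.
N = 126/7 = 18.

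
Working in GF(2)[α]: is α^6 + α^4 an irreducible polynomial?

No

Write m(α) = α^6 + α^4.
Check for roots in GF(2): m(0) = 0 → root; m(1) = 0 → root.
m(0) = 0, so (α) divides m(α); m is reducible.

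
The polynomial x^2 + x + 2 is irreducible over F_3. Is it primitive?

Write f(x) = x^2 + x + 2.
|GF(3^2)^×| = 3^2 − 1 = 8. Prime factorization: 8 = 2^3.
f is primitive ⇔ x has order 8 in GF(3)[x]/(f), i.e. x^(8/q) ≠ 1 for each prime q | 8.
x^(4) mod f = 2.
None equal 1, so x has full order 8; f is primitive.

Yes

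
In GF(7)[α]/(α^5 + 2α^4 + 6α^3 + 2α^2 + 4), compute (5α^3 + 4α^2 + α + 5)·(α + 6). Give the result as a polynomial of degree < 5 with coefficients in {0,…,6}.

Multiply in GF(7)[α]: (5α^3 + 4α^2 + α + 5)·(α + 6) = 5α^4 + 6α^3 + 4α^2 + 4α + 2.
Reduced: 5α^4 + 6α^3 + 4α^2 + 4α + 2.

5α^4 + 6α^3 + 4α^2 + 4α + 2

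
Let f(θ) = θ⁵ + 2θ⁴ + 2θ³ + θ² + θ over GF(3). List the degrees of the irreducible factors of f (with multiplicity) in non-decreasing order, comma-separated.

1, 2, 2

Roots in GF(3): f(0) = 0 → root; f(1) = 1; f(2) = 2.
Linear factors from roots: (θ).
Complete factorization: f(θ) = (θ)·(θ² + θ + 2)^2.
Factor degrees with multiplicity: 1 + 2 + 2 = 5.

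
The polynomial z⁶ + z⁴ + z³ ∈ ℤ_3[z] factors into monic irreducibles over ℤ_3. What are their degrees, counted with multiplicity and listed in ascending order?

1, 1, 1, 1, 2

Write g(z) = z⁶ + z⁴ + z³.
Roots in ℤ_3: g(0) = 0 → root; g(1) = 0 → root; g(2) = 1.
Linear factors from roots: (z), (z - 1).
Complete factorization: g(z) = (z - 1)·(z)^3·(z² + z - 1).
Factor degrees with multiplicity: 1 + 1 + 1 + 1 + 2 = 6.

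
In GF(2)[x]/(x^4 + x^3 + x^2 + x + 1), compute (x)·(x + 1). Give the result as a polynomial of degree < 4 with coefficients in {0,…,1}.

Multiply in GF(2)[x]: (x)·(x + 1) = x^2 + x.
Reduced: x^2 + x.

x^2 + x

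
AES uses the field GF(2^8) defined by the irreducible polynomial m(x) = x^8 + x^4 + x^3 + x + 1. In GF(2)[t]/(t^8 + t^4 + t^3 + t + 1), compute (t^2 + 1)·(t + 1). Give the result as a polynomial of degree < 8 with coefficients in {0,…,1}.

Multiply in GF(2)[t]: (t^2 + 1)·(t + 1) = t^3 + t^2 + t + 1.
Reduced: t^3 + t^2 + t + 1.

t^3 + t^2 + t + 1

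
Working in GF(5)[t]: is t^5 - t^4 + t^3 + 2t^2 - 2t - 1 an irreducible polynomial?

Write m(t) = t^5 - t^4 + t^3 + 2t^2 - 2t - 1.
Check for roots in GF(5): m(0) = 4; m(1) = 0 → root; m(2) = 2; m(3) = 0 → root; m(4) = 0 → root.
m(1) = 0, so (t − 1) divides m(t); m is reducible.

No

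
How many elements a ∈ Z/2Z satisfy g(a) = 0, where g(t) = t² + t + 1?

0

Evaluate at each of the 2 elements of Z/2Z:
g(0) = 1; g(1) = 1.
No element is a root.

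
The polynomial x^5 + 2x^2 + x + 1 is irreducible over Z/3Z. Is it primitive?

Write f(x) = x^5 + 2x^2 + x + 1.
|GF(3^5)^×| = 3^5 − 1 = 242. Prime factorization: 242 = 2·11^2.
f is primitive ⇔ x has order 242 in GF(3)[x]/(f), i.e. x^(242/q) ≠ 1 for each prime q | 242.
x^(121) mod f = 2.
x^(22) mod f = x^4 + x^3 + 2x^2 + x.
None equal 1, so x has full order 242; f is primitive.

Yes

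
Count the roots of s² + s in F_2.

2

Write g(s) = s² + s.
Evaluate at each of the 2 elements of F_2:
g(0) = 0 → root; g(1) = 0 → root.
Roots: {0, 1}.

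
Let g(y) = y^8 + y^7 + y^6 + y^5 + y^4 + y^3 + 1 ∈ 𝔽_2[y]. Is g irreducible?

Yes

Check for roots in 𝔽_2: g(0) = 1; g(1) = 1.
No roots, so no linear factors.
Monic irreducibles of degree 2 over GF(2): y^2 + y + 1.
None of them divide g (all give nonzero remainder).
Monic irreducibles of degree 3 over GF(2): y^3 + y + 1, y^3 + y^2 + 1.
None of them divide g (all give nonzero remainder).
Monic irreducibles of degree 4 over GF(2): y^4 + y + 1, y^4 + y^3 + 1, y^4 + y^3 + y^2 + y + 1.
None of them divide g (all give nonzero remainder).
No irreducible factor of degree ≤ 4 exists, so g is irreducible over GF(2).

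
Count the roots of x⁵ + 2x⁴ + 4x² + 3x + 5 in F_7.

4

Write g(x) = x⁵ + 2x⁴ + 4x² + 3x + 5.
Evaluate at each of the 7 elements of F_7:
g(0) = 5; g(1) = 1; g(2) = 0 → root; g(3) = 0 → root; g(4) = 0 → root; g(5) = 1; g(6) = 0 → root.
Roots: {2, 3, 4, 6}.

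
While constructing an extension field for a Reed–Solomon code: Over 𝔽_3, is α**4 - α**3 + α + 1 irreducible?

Yes

Write f(α) = α**4 - α**3 + α + 1.
Check for roots in 𝔽_3: f(0) = 1; f(1) = 2; f(2) = 2.
No roots, so no linear factors.
Monic irreducibles of degree 2 over GF(3): α**2 + 1, α**2 + α - 1, α**2 - α - 1.
None of them divide f (all give nonzero remainder).
No irreducible factor of degree ≤ 2 exists, so f is irreducible over GF(3).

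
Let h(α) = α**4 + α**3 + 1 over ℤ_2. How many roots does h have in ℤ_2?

0

Evaluate at each of the 2 elements of ℤ_2:
h(0) = 1; h(1) = 1.
No element is a root.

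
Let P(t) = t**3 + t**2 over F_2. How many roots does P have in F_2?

2

Evaluate at each of the 2 elements of F_2:
P(0) = 0 → root; P(1) = 0 → root.
Roots: {0, 1}.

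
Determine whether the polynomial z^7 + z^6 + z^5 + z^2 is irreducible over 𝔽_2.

No

Write g(z) = z^7 + z^6 + z^5 + z^2.
Check for roots in 𝔽_2: g(0) = 0 → root; g(1) = 0 → root.
g(0) = 0, so (z) divides g(z); g is reducible.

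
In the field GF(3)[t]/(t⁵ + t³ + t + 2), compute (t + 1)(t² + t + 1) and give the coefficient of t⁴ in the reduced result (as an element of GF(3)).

0

Multiply in GF(3)[t]: (t + 1)·(t² + t + 1) = t³ + 2t² + 2t + 1.
Reduced: t³ + 2t² + 2t + 1.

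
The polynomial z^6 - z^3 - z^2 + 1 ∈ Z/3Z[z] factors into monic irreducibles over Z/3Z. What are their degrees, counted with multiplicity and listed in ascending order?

Write h(z) = z^6 - z^3 - z^2 + 1.
Roots in Z/3Z: h(0) = 1; h(1) = 0 → root; h(2) = 2.
Linear factors from roots: (z - 1).
Complete factorization: h(z) = (z - 1)·(z^2 + z - 1)·(z^3 - z + 1).
Factor degrees with multiplicity: 1 + 2 + 3 = 6.

1, 2, 3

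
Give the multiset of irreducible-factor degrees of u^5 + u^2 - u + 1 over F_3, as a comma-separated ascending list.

Write f(u) = u^5 + u^2 - u + 1.
Roots in F_3: f(0) = 1; f(1) = 2; f(2) = 2.
Complete factorization: f(u) = (u^2 + 1)·(u^3 - u + 1).
Factor degrees with multiplicity: 2 + 3 = 5.

2, 3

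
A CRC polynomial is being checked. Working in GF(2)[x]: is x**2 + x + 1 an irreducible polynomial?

Write m(x) = x**2 + x + 1.
Check for roots in GF(2): m(0) = 1; m(1) = 1.
No roots. A degree-2 polynomial over a field with no linear factor is irreducible.

Yes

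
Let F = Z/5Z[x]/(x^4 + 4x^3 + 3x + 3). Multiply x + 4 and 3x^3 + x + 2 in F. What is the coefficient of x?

Multiply in Z/5Z[x]: (x + 4)·(3x^3 + x + 2) = 3x^4 + 2x^3 + x^2 + x + 3.
Reduce using x^4 ≡ x^3 + 2x + 2 (mod x^4 + 4x^3 + 3x + 3).
Reduced: x^2 + 2x + 4.

2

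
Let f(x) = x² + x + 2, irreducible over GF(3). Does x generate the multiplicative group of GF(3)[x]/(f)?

Yes

|GF(3^2)^×| = 3^2 − 1 = 8. Prime factorization: 8 = 2^3.
f is primitive ⇔ x has order 8 in GF(3)[x]/(f), i.e. x^(8/q) ≠ 1 for each prime q | 8.
x^(4) mod f = 2.
None equal 1, so x has full order 8; f is primitive.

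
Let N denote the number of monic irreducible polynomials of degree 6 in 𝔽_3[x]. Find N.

x^(3^6) − x is the product of all monic irreducibles of degree dividing 6; Möbius inversion gives N = (1/6) Σ μ(6/d)·3^d.
Divisors of 6: 1, 2, 3, 6; μ(6/d) for each: 1, -1, -1, 1.
Σ = 3^1 − 3^2 − 3^3 + 3^6 = 696.
N = 696/6 = 116.

116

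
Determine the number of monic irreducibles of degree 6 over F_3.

x^(3^6) − x is the product of all monic irreducibles of degree dividing 6; Möbius inversion gives N = (1/6) Σ μ(6/d)·3^d.
Divisors of 6: 1, 2, 3, 6; μ(6/d) for each: 1, -1, -1, 1.
Σ = 3^1 − 3^2 − 3^3 + 3^6 = 696.
N = 696/6 = 116.

116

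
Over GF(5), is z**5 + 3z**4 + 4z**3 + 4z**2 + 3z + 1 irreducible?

No

Write P(z) = z**5 + 3z**4 + 4z**3 + 4z**2 + 3z + 1.
Check for roots in GF(5): P(0) = 1; P(1) = 1; P(2) = 0 → root; P(3) = 0 → root; P(4) = 0 → root.
P(2) = 0, so (z − 2) divides P(z); P is reducible.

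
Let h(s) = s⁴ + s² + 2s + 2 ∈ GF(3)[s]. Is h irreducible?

Check for roots in GF(3): h(0) = 2; h(1) = 0 → root; h(2) = 2.
h(1) = 0, so (s − 1) divides h(s); h is reducible.

No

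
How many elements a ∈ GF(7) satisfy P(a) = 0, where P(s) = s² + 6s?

2

Evaluate at each of the 7 elements of GF(7):
P(0) = 0 → root; P(1) = 0 → root; P(2) = 2; P(3) = 6; P(4) = 5; P(5) = 6; P(6) = 2.
Roots: {0, 1}.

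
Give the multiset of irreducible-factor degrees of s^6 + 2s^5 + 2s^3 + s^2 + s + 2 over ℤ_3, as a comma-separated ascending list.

Write g(s) = s^6 + 2s^5 + 2s^3 + s^2 + s + 2.
Roots in ℤ_3: g(0) = 2; g(1) = 0 → root; g(2) = 2.
Linear factors from roots: (s + 2).
Complete factorization: g(s) = (s + 2)·(s^2 + s + 2)·(s^3 + 2s^2 + 2s + 2).
Factor degrees with multiplicity: 1 + 2 + 3 = 6.

1, 2, 3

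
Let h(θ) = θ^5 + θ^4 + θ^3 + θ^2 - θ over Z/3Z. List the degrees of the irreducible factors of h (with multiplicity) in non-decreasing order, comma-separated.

1, 1, 3

Roots in Z/3Z: h(0) = 0 → root; h(1) = 0 → root; h(2) = 1.
Linear factors from roots: (θ), (θ - 1).
Complete factorization: h(θ) = (θ)·(θ - 1)·(θ^3 - θ^2 + 1).
Factor degrees with multiplicity: 1 + 1 + 3 = 5.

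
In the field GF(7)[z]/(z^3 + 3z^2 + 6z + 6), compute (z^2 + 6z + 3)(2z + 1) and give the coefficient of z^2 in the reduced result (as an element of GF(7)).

Multiply in GF(7)[z]: (z^2 + 6z + 3)·(2z + 1) = 2z^3 + 6z^2 + 5z + 3.
Reduce using z^3 ≡ 4z^2 + z + 1 (mod z^3 + 3z^2 + 6z + 6).
Reduced: 5.

0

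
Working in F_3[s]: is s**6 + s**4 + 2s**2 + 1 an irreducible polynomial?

Yes

Write f(s) = s**6 + s**4 + 2s**2 + 1.
Check for roots in F_3: f(0) = 1; f(1) = 2; f(2) = 2.
No roots, so no linear factors.
Monic irreducibles of degree 2 over GF(3): s**2 + 1, s**2 + s + 2, s**2 + 2s + 2.
None of them divide f (all give nonzero remainder).
Degree-3 irreducible divisors: test the 8 monic irreducibles of degree 3 over GF(3).
None of them divide f (all give nonzero remainder).
No irreducible factor of degree ≤ 3 exists, so f is irreducible over GF(3).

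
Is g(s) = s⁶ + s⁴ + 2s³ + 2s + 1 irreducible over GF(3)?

Yes

Check for roots in GF(3): g(0) = 1; g(1) = 1; g(2) = 2.
No roots, so no linear factors.
Monic irreducibles of degree 2 over GF(3): s² + 1, s² + s + 2, s² + 2s + 2.
None of them divide g (all give nonzero remainder).
Degree-3 irreducible divisors: test the 8 monic irreducibles of degree 3 over GF(3).
None of them divide g (all give nonzero remainder).
No irreducible factor of degree ≤ 3 exists, so g is irreducible over GF(3).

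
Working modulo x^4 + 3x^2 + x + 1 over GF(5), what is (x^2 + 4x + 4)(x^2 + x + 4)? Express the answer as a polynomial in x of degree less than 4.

Multiply in GF(5)[x]: (x^2 + 4x + 4)·(x^2 + x + 4) = x^4 + 2x^2 + 1.
Reduce using x^4 ≡ 2x^2 + 4x + 4 (mod x^4 + 3x^2 + x + 1).
Reduced: 4x^2 + 4x.

4x^2 + 4x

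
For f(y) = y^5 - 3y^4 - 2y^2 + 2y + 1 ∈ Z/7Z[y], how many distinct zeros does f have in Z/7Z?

Evaluate at each of the 7 elements of Z/7Z:
f(0) = 1; f(1) = 6; f(2) = 2; f(3) = 3; f(4) = 2; f(5) = 0 → root; f(6) = 0 → root.
Roots: {5, 6}.

2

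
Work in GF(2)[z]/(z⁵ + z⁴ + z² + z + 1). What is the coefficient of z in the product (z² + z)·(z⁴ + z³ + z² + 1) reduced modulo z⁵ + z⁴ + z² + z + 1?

1

Multiply in GF(2)[z]: (z² + z)·(z⁴ + z³ + z² + 1) = z⁶ + z³ + z² + z.
Reduce using z⁵ ≡ z⁴ + z² + z + 1 (mod z⁵ + z⁴ + z² + z + 1).
Reduced: z⁴ + z² + z + 1.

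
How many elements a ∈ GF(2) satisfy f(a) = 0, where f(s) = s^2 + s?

Evaluate at each of the 2 elements of GF(2):
f(0) = 0 → root; f(1) = 0 → root.
Roots: {0, 1}.

2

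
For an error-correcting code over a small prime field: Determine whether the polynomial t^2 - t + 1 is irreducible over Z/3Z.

No

Write f(t) = t^2 - t + 1.
Check for roots in Z/3Z: f(0) = 1; f(1) = 1; f(2) = 0 → root.
f(2) = 0, so (t − 2) divides f(t); f is reducible.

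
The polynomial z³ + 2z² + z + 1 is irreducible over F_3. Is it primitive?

Write f(z) = z³ + 2z² + z + 1.
|GF(3^3)^×| = 3^3 − 1 = 26. Prime factorization: 26 = 2·13.
f is primitive ⇔ z has order 26 in GF(3)[z]/(f), i.e. z^(26/q) ≠ 1 for each prime q | 26.
z^(13) mod f = 2.
z^(2) mod f = z².
None equal 1, so z has full order 26; f is primitive.

Yes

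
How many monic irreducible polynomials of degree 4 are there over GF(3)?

The number of monic irreducibles of degree 4 over GF(3) is (1/4)·Σ_{d∣4} μ(4/d) 3^d.
Divisors of 4: 1, 2, 4; μ(4/d) for each: 0, -1, 1.
Σ = − 3^2 + 3^4 = 72.
N = 72/4 = 18.

18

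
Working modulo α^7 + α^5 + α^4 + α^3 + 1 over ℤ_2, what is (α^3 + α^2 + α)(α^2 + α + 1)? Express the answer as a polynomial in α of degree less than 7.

α^5 + α^3 + α

Multiply in ℤ_2[α]: (α^3 + α^2 + α)·(α^2 + α + 1) = α^5 + α^3 + α.
Reduced: α^5 + α^3 + α.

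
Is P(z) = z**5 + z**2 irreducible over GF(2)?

Check for roots in GF(2): P(0) = 0 → root; P(1) = 0 → root.
P(0) = 0, so (z) divides P(z); P is reducible.

No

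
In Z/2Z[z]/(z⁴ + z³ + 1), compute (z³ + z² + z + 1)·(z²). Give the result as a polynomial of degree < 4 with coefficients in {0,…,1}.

z^3 + z^2 + z

Multiply in Z/2Z[z]: (z³ + z² + z + 1)·(z²) = z⁵ + z⁴ + z³ + z².
Reduce using z⁴ ≡ z³ + 1 (mod z⁴ + z³ + 1).
Reduced: z³ + z² + z.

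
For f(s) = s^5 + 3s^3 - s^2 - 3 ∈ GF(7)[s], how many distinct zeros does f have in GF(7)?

Evaluate at each of the 7 elements of GF(7):
f(0) = 4; f(1) = 0 → root; f(2) = 0 → root; f(3) = 4; f(4) = 0 → root; f(5) = 0 → root; f(6) = 6.
Roots: {1, 2, 4, 5}.

4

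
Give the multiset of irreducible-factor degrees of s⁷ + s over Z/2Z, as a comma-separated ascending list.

Write f(s) = s⁷ + s.
Roots in Z/2Z: f(0) = 0 → root; f(1) = 0 → root.
Linear factors from roots: (s), (s + 1).
Complete factorization: f(s) = (s)·(s + 1)^2·(s² + s + 1)^2.
Factor degrees with multiplicity: 1 + 1 + 1 + 2 + 2 = 7.

1, 1, 1, 2, 2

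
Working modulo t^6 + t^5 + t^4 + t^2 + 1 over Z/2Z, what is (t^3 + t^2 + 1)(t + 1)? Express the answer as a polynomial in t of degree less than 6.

t^4 + t^2 + t + 1

Multiply in Z/2Z[t]: (t^3 + t^2 + 1)·(t + 1) = t^4 + t^2 + t + 1.
Reduced: t^4 + t^2 + t + 1.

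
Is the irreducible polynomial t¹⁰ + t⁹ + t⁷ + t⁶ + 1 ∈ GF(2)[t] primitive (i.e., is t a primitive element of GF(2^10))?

Yes

Write f(t) = t¹⁰ + t⁹ + t⁷ + t⁶ + 1.
|GF(2^10)^×| = 2^10 − 1 = 1023. Prime factorization: 1023 = 3·11·31.
f is primitive ⇔ t has order 1023 in GF(2)[t]/(f), i.e. t^(1023/q) ≠ 1 for each prime q | 1023.
t^(341) mod f = t⁶ + t + 1.
t^(93) mod f = t⁸ + t⁵ + t⁴ + t² + t.
t^(33) mod f = t⁶ + t⁵ + t⁴ + t² + t + 1.
None equal 1, so t has full order 1023; f is primitive.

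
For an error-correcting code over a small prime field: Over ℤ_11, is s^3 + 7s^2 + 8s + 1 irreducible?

No

Write m(s) = s^3 + 7s^2 + 8s + 1.
Check each element of ℤ_11 for a root: m(0)=1, m(1)=6, m(2)=9, m(3)=5, m(4)=0, m(5)=0, m(6)=0, m(7)=6, m(8)=2, m(9)=5, m(10)=10.
m(4) = 0, so (s − 4) divides m(s); m is reducible.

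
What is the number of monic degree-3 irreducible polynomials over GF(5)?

40

The number of monic irreducibles of degree 3 over GF(5) is (1/3)·Σ_{d∣3} μ(3/d) 5^d.
Divisors of 3: 1, 3; μ(3/d) for each: -1, 1.
Σ = − 5^1 + 5^3 = 120.
N = 120/3 = 40.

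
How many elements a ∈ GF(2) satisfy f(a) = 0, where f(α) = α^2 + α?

2

Evaluate at each of the 2 elements of GF(2):
f(0) = 0 → root; f(1) = 0 → root.
Roots: {0, 1}.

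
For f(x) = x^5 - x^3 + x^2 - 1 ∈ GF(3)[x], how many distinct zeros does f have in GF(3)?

2

Evaluate at each of the 3 elements of GF(3):
f(0) = 2; f(1) = 0 → root; f(2) = 0 → root.
Roots: {1, 2}.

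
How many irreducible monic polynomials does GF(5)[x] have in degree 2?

10

The number of monic irreducibles of degree 2 over GF(5) is (1/2)·Σ_{d∣2} μ(2/d) 5^d.
Divisors of 2: 1, 2; μ(2/d) for each: -1, 1.
Σ = − 5^1 + 5^2 = 20.
N = 20/2 = 10.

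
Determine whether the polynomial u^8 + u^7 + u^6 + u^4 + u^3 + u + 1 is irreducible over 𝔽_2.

Write m(u) = u^8 + u^7 + u^6 + u^4 + u^3 + u + 1.
Check for roots in 𝔽_2: m(0) = 1; m(1) = 1.
No roots, so no linear factors.
Monic irreducibles of degree 2 over GF(2): u^2 + u + 1.
u^2 + u + 1 divides m: m(u) = (u^2 + u + 1)·(u^6 + u^2 + 1).

No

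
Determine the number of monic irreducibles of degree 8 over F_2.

30

By the necklace-counting formula, N_2(8) = (1/8) Σ_{d|8} μ(8/d)·2^d.
Divisors of 8: 1, 2, 4, 8; μ(8/d) for each: 0, 0, -1, 1.
Σ = − 2^4 + 2^8 = 240.
N = 240/8 = 30.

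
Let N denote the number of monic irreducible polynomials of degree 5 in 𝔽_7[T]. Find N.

3360

Gauss's count: N_{7}(5) = (1/5) Σ_{d|5} μ(5/d)·7^d.
Divisors of 5: 1, 5; μ(5/d) for each: -1, 1.
Σ = − 7^1 + 7^5 = 16800.
N = 16800/5 = 3360.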